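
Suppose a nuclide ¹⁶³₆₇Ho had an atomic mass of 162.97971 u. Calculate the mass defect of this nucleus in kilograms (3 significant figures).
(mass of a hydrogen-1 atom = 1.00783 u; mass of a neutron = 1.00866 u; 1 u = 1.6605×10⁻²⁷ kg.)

2.29e-27 kg

With 67 protons and 96 neutrons (A = 163):
Σm = 67·m(¹H) + 96·m_n = 67.52461 + 96.83136 = 164.35597 u
Δm = 164.35597 − 162.97971 = 1.37626 u
In SI units: 1.37626 u × 1.6605×10⁻²⁷ kg/u = 2.2853e-27 kg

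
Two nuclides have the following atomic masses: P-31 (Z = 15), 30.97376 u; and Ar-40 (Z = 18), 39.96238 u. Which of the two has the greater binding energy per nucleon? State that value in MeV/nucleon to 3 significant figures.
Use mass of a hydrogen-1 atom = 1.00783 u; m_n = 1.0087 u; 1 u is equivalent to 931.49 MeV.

P-31: Σm = 15(1.00783) + 16(1.0087) = 31.25665 u; Δm = 0.28289 u; E_B = 263.51 MeV; E_B/A = 8.500 MeV
Ar-40: Σm = 18(1.00783) + 22(1.0087) = 40.33234 u; Δm = 0.36996 u; E_B = 344.61 MeV; E_B/A = 8.615 MeV
Ar-40 has the higher binding energy per nucleon, so it is the more tightly bound nucleus.

Ar-40; 8.62 MeV/nucleon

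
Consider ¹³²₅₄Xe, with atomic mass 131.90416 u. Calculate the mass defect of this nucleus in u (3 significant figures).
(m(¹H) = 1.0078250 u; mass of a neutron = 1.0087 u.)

Mass of separated nucleons = 54(1.0078250) + 78(1.0087) = 54.4225500 + 78.6786 = 133.1011500 u
The mass defect is 133.1011500 − 131.90416 = 1.1969900 u.

1.20 u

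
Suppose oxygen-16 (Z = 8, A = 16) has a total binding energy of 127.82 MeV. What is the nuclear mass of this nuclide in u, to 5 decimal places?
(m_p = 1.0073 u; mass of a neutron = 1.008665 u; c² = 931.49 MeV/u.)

15.99050 u

Mass defect = 127.82 MeV / (931.49 MeV/u) = 0.1372210 u
Constituent mass = 8(1.0073) + 8(1.008665) = 16.127720 u
Nuclear mass = 16.127720 − 0.1372210 = 15.9904990 u ≈ 15.99050 u (to 5 decimal places)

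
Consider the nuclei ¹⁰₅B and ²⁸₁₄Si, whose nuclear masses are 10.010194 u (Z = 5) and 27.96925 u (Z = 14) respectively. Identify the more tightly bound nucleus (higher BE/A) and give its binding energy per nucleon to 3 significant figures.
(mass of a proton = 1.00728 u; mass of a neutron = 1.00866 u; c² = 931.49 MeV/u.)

²⁸₁₄Si; 8.45 MeV/nucleon

¹⁰₅B: Σm = 5(1.00728) + 5(1.00866) = 10.07970 u; Δm = 0.069506 u; E_B = 64.744 MeV; E_B/A = 6.474 MeV
²⁸₁₄Si: Σm = 14(1.00728) + 14(1.00866) = 28.22316 u; Δm = 0.25391 u; E_B = 236.51 MeV; E_B/A = 8.447 MeV
²⁸₁₄Si has the higher binding energy per nucleon, so it is the more tightly bound nucleus.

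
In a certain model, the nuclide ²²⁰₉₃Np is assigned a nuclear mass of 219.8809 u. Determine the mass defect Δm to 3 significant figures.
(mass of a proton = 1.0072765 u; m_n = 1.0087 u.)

Total constituent mass: 93 × 1.0072765 + 127 × 1.0087 = 221.7816145 u
Δm = 221.7816145 − 219.8809 = 1.9007145 u

1.90 u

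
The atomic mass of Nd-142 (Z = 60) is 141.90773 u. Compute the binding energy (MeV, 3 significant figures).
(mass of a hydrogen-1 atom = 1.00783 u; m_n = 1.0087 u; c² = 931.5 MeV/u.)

Σm = 60·m(¹H) + 82·m_n = 60.46980 + 82.7134 = 143.18320 u
The mass defect is 143.18320 − 141.90773 = 1.27547 u.
Converting to energy: 1.27547 u × 931.5 MeV/u = 1188.10 MeV

1190 MeV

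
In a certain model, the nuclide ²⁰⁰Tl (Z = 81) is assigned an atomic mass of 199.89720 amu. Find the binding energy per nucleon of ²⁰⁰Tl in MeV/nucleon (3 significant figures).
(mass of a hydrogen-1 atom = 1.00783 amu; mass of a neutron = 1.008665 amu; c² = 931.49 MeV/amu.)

Mass of separated nucleons = 81(1.00783) + 119(1.008665) = 81.63423 + 120.031135 = 201.665365 amu
The mass defect is 201.665365 − 199.89720 = 1.768165 amu.
Converting to energy: 1.768165 amu × 931.49 MeV/amu = 1647.03 MeV
Dividing by A = 200 gives 8.235 MeV per nucleon.

8.24 MeV/nucleon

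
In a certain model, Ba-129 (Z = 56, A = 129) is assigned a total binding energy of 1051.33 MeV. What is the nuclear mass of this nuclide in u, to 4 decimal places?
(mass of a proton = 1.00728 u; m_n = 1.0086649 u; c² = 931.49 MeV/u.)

Mass defect = 1051.33 MeV / (931.49 MeV/u) = 1.128654 u
Constituent mass = 56(1.00728) + 73(1.0086649) = 130.0402177 u
Nuclear mass = 130.0402177 − 1.128654 = 128.9115637 u ≈ 128.9116 u (to 4 decimal places)

128.9116 u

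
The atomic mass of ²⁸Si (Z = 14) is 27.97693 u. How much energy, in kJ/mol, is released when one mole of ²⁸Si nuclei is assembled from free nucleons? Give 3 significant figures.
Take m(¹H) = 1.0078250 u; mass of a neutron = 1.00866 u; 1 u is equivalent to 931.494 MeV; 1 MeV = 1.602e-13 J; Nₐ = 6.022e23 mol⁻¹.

2.28e+10 kJ/mol

Z = 14, so N = A − Z = 28 − 14 = 14.
Σm = 14·m(¹H) + 14·m_n = 14.1095500 + 14.12124 = 28.2307900 u
The mass defect is 28.2307900 − 27.97693 = 0.2538600 u.
Converting to energy: 0.2538600 u × 931.494 MeV/u = 236.469 MeV
Per nucleus in joules: 236.469 MeV × 1.602e-13 J/MeV = 3.7882e-11 J
Per mole: 3.7882e-11 J × 6.022e23 mol⁻¹ = 2.2813e+13 J/mol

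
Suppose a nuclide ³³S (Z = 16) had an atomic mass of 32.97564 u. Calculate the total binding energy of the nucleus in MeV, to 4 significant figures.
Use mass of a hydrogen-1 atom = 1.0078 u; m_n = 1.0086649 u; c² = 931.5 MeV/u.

276.2 MeV

With 16 protons and 17 neutrons (A = 33):
Mass of separated nucleons = 16(1.0078) + 17(1.0086649) = 16.1248 + 17.1473033 = 33.2721033 u
The mass defect is 33.2721033 − 32.97564 = 0.2964633 u.
Converting to energy: 0.2964633 u × 931.5 MeV/u = 276.156 MeV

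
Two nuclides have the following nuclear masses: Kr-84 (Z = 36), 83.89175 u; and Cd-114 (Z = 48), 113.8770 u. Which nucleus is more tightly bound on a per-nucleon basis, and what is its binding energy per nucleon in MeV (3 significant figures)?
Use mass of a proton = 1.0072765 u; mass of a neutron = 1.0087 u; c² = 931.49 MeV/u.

Kr-84; 8.74 MeV/nucleon

Kr-84: Σm = 36(1.0072765) + 48(1.0087) = 84.6795540 u; Δm = 0.7878040 u; E_B = 733.83 MeV; E_B/A = 8.736 MeV
Cd-114: Σm = 48(1.0072765) + 66(1.0087) = 114.9234720 u; Δm = 1.0464720 u; E_B = 974.78 MeV; E_B/A = 8.551 MeV
Kr-84 has the higher binding energy per nucleon, so it is the more tightly bound nucleus.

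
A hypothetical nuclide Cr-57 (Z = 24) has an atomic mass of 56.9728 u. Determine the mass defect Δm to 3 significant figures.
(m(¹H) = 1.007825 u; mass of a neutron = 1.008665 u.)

0.501 u

Total constituent mass: 24 × 1.007825 + 33 × 1.008665 = 57.473745 u
Δm = 57.473745 − 56.9728 = 0.500945 u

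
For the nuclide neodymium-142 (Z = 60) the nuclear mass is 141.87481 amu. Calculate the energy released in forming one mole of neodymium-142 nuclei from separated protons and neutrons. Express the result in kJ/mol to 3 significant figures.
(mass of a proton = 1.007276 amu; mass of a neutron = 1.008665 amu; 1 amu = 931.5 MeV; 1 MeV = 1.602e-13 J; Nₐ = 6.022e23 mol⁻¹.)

Total constituent mass: 60 × 1.007276 + 82 × 1.008665 = 143.147090 amu
Δm = 143.147090 − 141.87481 = 1.272280 amu
E_B = 1.272280 × 931.5 = 1185.13 MeV
Per nucleus in joules: 1185.13 MeV × 1.602e-13 J/MeV = 1.8986e-10 J
Per mole: 1.8986e-10 J × 6.022e23 mol⁻¹ = 1.1433e+14 J/mol

1.14e+11 kJ/mol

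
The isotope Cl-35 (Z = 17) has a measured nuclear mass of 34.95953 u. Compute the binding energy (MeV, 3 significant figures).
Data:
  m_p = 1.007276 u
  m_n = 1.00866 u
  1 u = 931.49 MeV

Total constituent mass: 17 × 1.007276 + 18 × 1.00866 = 35.279572 u
The mass defect is 35.279572 − 34.95953 = 0.320042 u.
Binding energy = Δm·c² = 0.320042 × 931.49 MeV/u = 298.116 MeV

298 MeV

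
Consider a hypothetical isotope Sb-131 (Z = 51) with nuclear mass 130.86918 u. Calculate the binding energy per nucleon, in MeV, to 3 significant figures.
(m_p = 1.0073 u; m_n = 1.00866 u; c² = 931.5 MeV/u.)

Total constituent mass: 51 × 1.0073 + 80 × 1.00866 = 132.06510 u
The mass defect is 132.06510 − 130.86918 = 1.19592 u.
E_B = 1.19592 × 931.5 = 1114.00 MeV
Dividing by A = 131 gives 8.504 MeV per nucleon.

8.50 MeV/nucleon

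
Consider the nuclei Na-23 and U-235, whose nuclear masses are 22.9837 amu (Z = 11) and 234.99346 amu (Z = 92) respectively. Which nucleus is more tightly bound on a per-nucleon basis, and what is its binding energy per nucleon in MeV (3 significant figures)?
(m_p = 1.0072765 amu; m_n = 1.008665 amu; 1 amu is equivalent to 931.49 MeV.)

Na-23; 8.11 MeV/nucleon

Na-23: Σm = 11(1.0072765) + 12(1.008665) = 23.1840215 amu; Δm = 0.2003215 amu; E_B = 186.60 MeV; E_B/A = 8.113 MeV
U-235: Σm = 92(1.0072765) + 143(1.008665) = 236.9085330 amu; Δm = 1.9150730 amu; E_B = 1783.9 MeV; E_B/A = 7.591 MeV
Na-23 has the higher binding energy per nucleon, so it is the more tightly bound nucleus.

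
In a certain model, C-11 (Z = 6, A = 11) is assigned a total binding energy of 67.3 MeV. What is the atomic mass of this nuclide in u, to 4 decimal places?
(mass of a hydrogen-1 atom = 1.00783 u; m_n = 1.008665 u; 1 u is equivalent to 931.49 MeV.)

11.0181 u

Mass defect = 67.3 MeV / (931.49 MeV/u) = 0.072250 u
Constituent mass = 6(1.00783) + 5(1.008665) = 11.090305 u
Atomic mass = 11.090305 − 0.072250 = 11.018055 u ≈ 11.0181 u (to 4 decimal places)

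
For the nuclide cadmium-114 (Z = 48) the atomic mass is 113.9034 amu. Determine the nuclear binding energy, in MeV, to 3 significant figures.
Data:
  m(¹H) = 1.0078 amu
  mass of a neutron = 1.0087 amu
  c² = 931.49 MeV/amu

Total constituent mass: 48 × 1.0078 + 66 × 1.0087 = 114.9486 amu
The mass defect is 114.9486 − 113.9034 = 1.0452 amu.
Binding energy = Δm·c² = 1.0452 × 931.49 MeV/amu = 973.593 MeV

974 MeV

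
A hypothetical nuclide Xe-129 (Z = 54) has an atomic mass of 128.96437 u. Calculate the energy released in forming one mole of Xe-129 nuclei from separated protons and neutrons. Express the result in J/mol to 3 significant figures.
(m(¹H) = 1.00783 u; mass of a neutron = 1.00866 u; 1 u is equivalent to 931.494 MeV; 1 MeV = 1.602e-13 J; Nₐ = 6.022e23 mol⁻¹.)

9.96e+13 J/mol

Mass of separated nucleons = 54(1.00783) + 75(1.00866) = 54.42282 + 75.64950 = 130.07232 u
Δm = 130.07232 − 128.96437 = 1.10795 u
Converting to energy: 1.10795 u × 931.494 MeV/u = 1032.05 MeV
Per nucleus in joules: 1032.05 MeV × 1.602e-13 J/MeV = 1.6533e-10 J
Per mole: 1.6533e-10 J × 6.022e23 mol⁻¹ = 9.9562e+13 J/mol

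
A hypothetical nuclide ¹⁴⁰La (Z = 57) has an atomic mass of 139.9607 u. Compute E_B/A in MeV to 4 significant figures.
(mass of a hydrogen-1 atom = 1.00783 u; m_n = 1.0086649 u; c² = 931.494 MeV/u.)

8.016 MeV/nucleon

Z = 57, so N = A − Z = 140 − 57 = 83.
Mass of separated nucleons = 57(1.00783) + 83(1.0086649) = 57.44631 + 83.7191867 = 141.1654967 u
Mass defect Δm = 141.1654967 − 139.9607 = 1.2047967 u
Binding energy = Δm·c² = 1.2047967 × 931.494 MeV/u = 1122.26 MeV
Dividing by A = 140 gives 8.016 MeV per nucleon.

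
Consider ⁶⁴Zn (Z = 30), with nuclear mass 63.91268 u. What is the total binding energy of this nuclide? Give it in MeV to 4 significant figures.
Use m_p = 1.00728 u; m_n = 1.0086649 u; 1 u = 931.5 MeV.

Σm = 30·m_p + 34·m_n = 30.21840 + 34.2946066 = 64.5130066 u
Δm = 64.5130066 − 63.91268 = 0.6003266 u
Converting to energy: 0.6003266 u × 931.5 MeV/u = 559.204 MeV

559.2 MeV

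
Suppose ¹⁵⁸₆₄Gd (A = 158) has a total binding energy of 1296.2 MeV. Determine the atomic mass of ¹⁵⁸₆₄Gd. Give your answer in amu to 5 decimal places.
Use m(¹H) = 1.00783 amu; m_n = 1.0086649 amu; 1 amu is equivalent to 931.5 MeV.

157.92410 amu

Mass defect = 1296.2 MeV / (931.5 MeV/amu) = 1.3915191 amu
Constituent mass = 64(1.00783) + 94(1.0086649) = 159.3156206 amu
Atomic mass = 159.3156206 − 1.3915191 = 157.9241015 amu ≈ 157.92410 amu (to 5 decimal places)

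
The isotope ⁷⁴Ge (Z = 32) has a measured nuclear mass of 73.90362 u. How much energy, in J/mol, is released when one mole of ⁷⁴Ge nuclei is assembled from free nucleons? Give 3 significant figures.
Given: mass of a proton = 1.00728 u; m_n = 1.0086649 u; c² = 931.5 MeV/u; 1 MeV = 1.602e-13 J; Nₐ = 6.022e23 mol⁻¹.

Total constituent mass: 32 × 1.00728 + 42 × 1.0086649 = 74.5968858 u
The mass defect is 74.5968858 − 73.90362 = 0.6932658 u.
Converting to energy: 0.6932658 u × 931.5 MeV/u = 645.777 MeV
Per nucleus in joules: 645.777 MeV × 1.602e-13 J/MeV = 1.0345e-10 J
Per mole: 1.0345e-10 J × 6.022e23 mol⁻¹ = 6.2298e+13 J/mol

6.23e+13 J/mol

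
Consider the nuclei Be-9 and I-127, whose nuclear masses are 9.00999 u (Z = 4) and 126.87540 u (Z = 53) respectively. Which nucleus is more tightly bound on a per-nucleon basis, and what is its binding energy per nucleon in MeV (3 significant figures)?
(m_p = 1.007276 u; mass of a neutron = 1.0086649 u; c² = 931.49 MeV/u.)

Be-9: Σm = 4(1.007276) + 5(1.0086649) = 9.0724285 u; Δm = 0.0624385 u; E_B = 58.161 MeV; E_B/A = 6.462 MeV
I-127: Σm = 53(1.007276) + 74(1.0086649) = 128.0268306 u; Δm = 1.1514306 u; E_B = 1072.5 MeV; E_B/A = 8.445 MeV
I-127 has the higher binding energy per nucleon, so it is the more tightly bound nucleus.

I-127; 8.45 MeV/nucleon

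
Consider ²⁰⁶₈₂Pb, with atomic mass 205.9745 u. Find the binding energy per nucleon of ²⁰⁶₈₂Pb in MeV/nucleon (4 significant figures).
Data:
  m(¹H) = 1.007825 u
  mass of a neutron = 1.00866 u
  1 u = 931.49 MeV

Total constituent mass: 82 × 1.007825 + 124 × 1.00866 = 207.715490 u
The mass defect is 207.715490 − 205.9745 = 1.740990 u.
Converting to energy: 1.740990 u × 931.49 MeV/u = 1621.71 MeV
BE/A = 1621.71 MeV / 206 = 7.872 MeV/nucleon

7.872 MeV/nucleon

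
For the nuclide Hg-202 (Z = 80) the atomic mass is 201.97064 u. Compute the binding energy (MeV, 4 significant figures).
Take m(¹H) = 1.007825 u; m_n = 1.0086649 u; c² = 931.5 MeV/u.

Mass of separated nucleons = 80(1.007825) + 122(1.0086649) = 80.626000 + 123.0571178 = 203.6831178 u
Δm = 203.6831178 − 201.97064 = 1.7124778 u
Binding energy = Δm·c² = 1.7124778 × 931.5 MeV/u = 1595.17 MeV

1595 MeV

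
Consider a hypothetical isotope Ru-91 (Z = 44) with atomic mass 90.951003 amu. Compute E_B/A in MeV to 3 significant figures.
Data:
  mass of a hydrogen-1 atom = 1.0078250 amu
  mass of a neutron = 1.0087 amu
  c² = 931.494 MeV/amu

With 44 protons and 47 neutrons (A = 91):
Σm = 44·m(¹H) + 47·m_n = 44.3443000 + 47.4089 = 91.7532000 amu
The mass defect is 91.7532000 − 90.951003 = 0.8021970 amu.
E_B = 0.8021970 × 931.494 = 747.242 MeV
Dividing by A = 91 gives 8.211 MeV per nucleon.

8.21 MeV/nucleon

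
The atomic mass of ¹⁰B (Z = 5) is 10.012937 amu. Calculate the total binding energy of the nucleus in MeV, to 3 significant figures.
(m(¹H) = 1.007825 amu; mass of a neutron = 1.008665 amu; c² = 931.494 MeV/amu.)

64.8 MeV

The nucleus contains 5 protons and 10 − 5 = 5 neutrons.
Σm = 5·m(¹H) + 5·m_n = 5.039125 + 5.043325 = 10.082450 amu
Δm = 10.082450 − 10.012937 = 0.069513 amu
Binding energy = Δm·c² = 0.069513 × 931.494 MeV/amu = 64.7509 MeV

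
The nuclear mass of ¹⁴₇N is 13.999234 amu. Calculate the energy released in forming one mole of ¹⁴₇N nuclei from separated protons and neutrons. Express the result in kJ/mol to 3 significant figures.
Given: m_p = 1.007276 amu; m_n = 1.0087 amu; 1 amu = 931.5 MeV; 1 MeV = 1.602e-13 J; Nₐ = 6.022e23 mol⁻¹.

Total constituent mass: 7 × 1.007276 + 7 × 1.0087 = 14.111832 amu
Δm = 14.111832 − 13.999234 = 0.112598 amu
Converting to energy: 0.112598 amu × 931.5 MeV/amu = 104.885 MeV
Per nucleus in joules: 104.885 MeV × 1.602e-13 J/MeV = 1.6803e-11 J
Per mole: 1.6803e-11 J × 6.022e23 mol⁻¹ = 1.0119e+13 J/mol

1.01e+10 kJ/mol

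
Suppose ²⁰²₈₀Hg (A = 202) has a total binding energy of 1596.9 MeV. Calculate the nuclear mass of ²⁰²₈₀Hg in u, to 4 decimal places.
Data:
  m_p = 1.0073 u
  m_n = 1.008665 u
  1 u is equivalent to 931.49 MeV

Mass defect = 1596.9 MeV / (931.49 MeV/u) = 1.714350 u
Constituent mass = 80(1.0073) + 122(1.008665) = 203.641130 u
Nuclear mass = 203.641130 − 1.714350 = 201.926780 u ≈ 201.9268 u (to 4 decimal places)

201.9268 u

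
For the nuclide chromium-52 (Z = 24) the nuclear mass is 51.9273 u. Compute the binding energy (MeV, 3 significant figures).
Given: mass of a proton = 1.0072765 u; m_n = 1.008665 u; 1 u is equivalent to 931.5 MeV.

456 MeV

Mass of separated nucleons = 24(1.0072765) + 28(1.008665) = 24.1746360 + 28.242620 = 52.4172560 u
Δm = 52.4172560 − 51.9273 = 0.4899560 u
Converting to energy: 0.4899560 u × 931.5 MeV/u = 456.394 MeV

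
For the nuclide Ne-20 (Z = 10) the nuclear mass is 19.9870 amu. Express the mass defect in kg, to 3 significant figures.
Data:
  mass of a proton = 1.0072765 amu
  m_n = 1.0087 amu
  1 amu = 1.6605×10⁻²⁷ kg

2.87e-28 kg

The nucleus contains 10 protons and 20 − 10 = 10 neutrons.
Mass of separated nucleons = 10(1.0072765) + 10(1.0087) = 10.0727650 + 10.0870 = 20.1597650 amu
Mass defect Δm = 20.1597650 − 19.9870 = 0.1727650 amu
In SI units: 0.1727650 amu × 1.6605×10⁻²⁷ kg/amu = 2.8688e-28 kg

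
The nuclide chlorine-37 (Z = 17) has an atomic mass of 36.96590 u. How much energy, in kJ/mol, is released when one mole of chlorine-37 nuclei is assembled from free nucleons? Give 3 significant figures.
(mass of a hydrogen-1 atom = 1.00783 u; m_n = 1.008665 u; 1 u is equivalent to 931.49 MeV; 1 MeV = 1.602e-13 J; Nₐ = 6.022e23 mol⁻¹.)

With 17 protons and 20 neutrons (A = 37):
Mass of separated nucleons = 17(1.00783) + 20(1.008665) = 17.13311 + 20.173300 = 37.306410 u
Δm = 37.306410 − 36.96590 = 0.340510 u
Converting to energy: 0.340510 u × 931.49 MeV/u = 317.182 MeV
Per nucleus in joules: 317.182 MeV × 1.602e-13 J/MeV = 5.0813e-11 J
Per mole: 5.0813e-11 J × 6.022e23 mol⁻¹ = 3.0600e+13 J/mol

3.06e+10 kJ/mol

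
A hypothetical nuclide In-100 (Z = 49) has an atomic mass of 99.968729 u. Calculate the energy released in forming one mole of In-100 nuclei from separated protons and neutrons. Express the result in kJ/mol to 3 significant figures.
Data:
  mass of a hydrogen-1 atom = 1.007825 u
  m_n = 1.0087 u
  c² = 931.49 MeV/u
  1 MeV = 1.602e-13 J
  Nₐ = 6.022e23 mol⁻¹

7.71e+10 kJ/mol

Total constituent mass: 49 × 1.007825 + 51 × 1.0087 = 100.827125 u
The mass defect is 100.827125 − 99.968729 = 0.858396 u.
Converting to energy: 0.858396 u × 931.49 MeV/u = 799.587 MeV
Per nucleus in joules: 799.587 MeV × 1.602e-13 J/MeV = 1.2809e-10 J
Per mole: 1.2809e-10 J × 6.022e23 mol⁻¹ = 7.7136e+13 J/mol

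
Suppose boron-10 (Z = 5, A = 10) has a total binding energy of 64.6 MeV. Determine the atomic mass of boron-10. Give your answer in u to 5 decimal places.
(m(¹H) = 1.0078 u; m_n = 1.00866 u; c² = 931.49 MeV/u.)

Mass defect = 64.6 MeV / (931.49 MeV/u) = 0.0693513 u
Constituent mass = 5(1.0078) + 5(1.00866) = 10.08230 u
Atomic mass = 10.08230 − 0.0693513 = 10.0129487 u ≈ 10.01295 u (to 5 decimal places)

10.01295 u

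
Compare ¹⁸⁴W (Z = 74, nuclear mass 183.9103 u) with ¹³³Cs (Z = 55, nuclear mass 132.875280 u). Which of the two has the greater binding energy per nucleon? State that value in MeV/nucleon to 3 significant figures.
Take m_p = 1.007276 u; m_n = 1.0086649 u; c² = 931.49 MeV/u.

¹⁸⁴W: Σm = 74(1.007276) + 110(1.0086649) = 185.4915630 u; Δm = 1.5812630 u; E_B = 1472.9 MeV; E_B/A = 8.005 MeV
¹³³Cs: Σm = 55(1.007276) + 78(1.0086649) = 134.0760422 u; Δm = 1.2007622 u; E_B = 1118.5 MeV; E_B/A = 8.410 MeV
¹³³Cs has the higher binding energy per nucleon, so it is the more tightly bound nucleus.

¹³³Cs; 8.41 MeV/nucleon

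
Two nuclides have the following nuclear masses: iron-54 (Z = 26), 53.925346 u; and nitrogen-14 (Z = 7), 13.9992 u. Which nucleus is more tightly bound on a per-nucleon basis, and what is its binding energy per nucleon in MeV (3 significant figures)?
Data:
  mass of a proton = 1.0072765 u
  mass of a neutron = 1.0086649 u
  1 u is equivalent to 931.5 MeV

iron-54: Σm = 26(1.0072765) + 28(1.0086649) = 54.4318062 u; Δm = 0.5064602 u; E_B = 471.77 MeV; E_B/A = 8.736 MeV
nitrogen-14: Σm = 7(1.0072765) + 7(1.0086649) = 14.1115898 u; Δm = 0.1123898 u; E_B = 104.69 MeV; E_B/A = 7.478 MeV
iron-54 has the higher binding energy per nucleon, so it is the more tightly bound nucleus.

iron-54; 8.74 MeV/nucleon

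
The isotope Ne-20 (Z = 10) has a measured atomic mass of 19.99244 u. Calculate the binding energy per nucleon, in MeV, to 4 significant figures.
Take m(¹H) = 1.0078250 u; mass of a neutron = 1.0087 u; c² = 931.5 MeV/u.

8.049 MeV/nucleon

Total constituent mass: 10 × 1.0078250 + 10 × 1.0087 = 20.1652500 u
Δm = 20.1652500 − 19.99244 = 0.1728100 u
Converting to energy: 0.1728100 u × 931.5 MeV/u = 160.973 MeV
BE/A = 160.973 MeV / 20 = 8.049 MeV/nucleon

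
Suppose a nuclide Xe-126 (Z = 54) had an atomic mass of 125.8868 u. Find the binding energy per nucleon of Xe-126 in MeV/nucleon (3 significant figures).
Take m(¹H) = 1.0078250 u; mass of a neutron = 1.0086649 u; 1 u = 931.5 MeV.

8.57 MeV/nucleon

Σm = 54·m(¹H) + 72·m_n = 54.4225500 + 72.6238728 = 127.0464228 u
Mass defect Δm = 127.0464228 − 125.8868 = 1.1596228 u
Converting to energy: 1.1596228 u × 931.5 MeV/u = 1080.19 MeV
Per nucleon: 1080.19 / 126 = 8.573 MeV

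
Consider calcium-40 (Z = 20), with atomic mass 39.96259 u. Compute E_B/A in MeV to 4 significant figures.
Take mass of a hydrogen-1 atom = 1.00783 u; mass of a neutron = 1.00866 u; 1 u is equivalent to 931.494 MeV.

Mass of separated nucleons = 20(1.00783) + 20(1.00866) = 20.15660 + 20.17320 = 40.32980 u
The mass defect is 40.32980 − 39.96259 = 0.36721 u.
E_B = 0.36721 × 931.494 = 342.054 MeV
BE/A = 342.054 MeV / 40 = 8.551 MeV/nucleon

8.551 MeV/nucleon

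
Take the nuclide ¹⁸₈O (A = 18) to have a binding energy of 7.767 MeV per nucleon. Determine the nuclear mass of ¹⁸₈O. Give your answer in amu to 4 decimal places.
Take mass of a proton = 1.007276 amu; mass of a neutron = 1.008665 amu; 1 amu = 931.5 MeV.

Total binding energy = 18 × 7.767 = 139.806 MeV
Mass defect = 139.806 MeV / (931.5 MeV/amu) = 0.150087 amu
Constituent mass = 8(1.007276) + 10(1.008665) = 18.144858 amu
Nuclear mass = 18.144858 − 0.150087 = 17.994771 amu ≈ 17.9948 amu (to 4 decimal places)

17.9948 amu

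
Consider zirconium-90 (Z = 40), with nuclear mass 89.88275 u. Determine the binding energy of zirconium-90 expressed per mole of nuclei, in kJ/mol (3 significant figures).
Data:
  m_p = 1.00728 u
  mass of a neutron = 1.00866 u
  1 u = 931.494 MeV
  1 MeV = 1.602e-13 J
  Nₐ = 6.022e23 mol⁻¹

Z = 40, so N = A − Z = 90 − 40 = 50.
Mass of separated nucleons = 40(1.00728) + 50(1.00866) = 40.29120 + 50.43300 = 90.72420 u
The mass defect is 90.72420 − 89.88275 = 0.84145 u.
Binding energy = Δm·c² = 0.84145 × 931.494 MeV/u = 783.806 MeV
Per nucleus in joules: 783.806 MeV × 1.602e-13 J/MeV = 1.2557e-10 J
Per mole: 1.2557e-10 J × 6.022e23 mol⁻¹ = 7.5618e+13 J/mol

7.56e+10 kJ/mol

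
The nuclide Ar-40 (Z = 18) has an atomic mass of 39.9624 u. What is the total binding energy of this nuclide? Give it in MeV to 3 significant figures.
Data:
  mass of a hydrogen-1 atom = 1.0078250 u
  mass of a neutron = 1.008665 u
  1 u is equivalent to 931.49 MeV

The nucleus contains 18 protons and 40 − 18 = 22 neutrons.
Σm = 18·m(¹H) + 22·m_n = 18.1408500 + 22.190630 = 40.3314800 u
Δm = 40.3314800 − 39.9624 = 0.3690800 u
E_B = 0.3690800 × 931.49 = 343.794 MeV

344 MeV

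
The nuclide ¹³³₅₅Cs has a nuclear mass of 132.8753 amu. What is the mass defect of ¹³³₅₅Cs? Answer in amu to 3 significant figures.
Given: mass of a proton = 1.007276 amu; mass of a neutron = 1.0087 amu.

Σm = 55·m_p + 78·m_n = 55.400180 + 78.6786 = 134.078780 amu
The mass defect is 134.078780 − 132.8753 = 1.203480 amu.

1.20 amu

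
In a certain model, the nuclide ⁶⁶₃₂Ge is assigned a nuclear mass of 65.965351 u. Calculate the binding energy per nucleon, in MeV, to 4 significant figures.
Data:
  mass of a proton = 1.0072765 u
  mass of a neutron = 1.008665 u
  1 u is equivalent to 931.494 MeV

Z = 32, so N = A − Z = 66 − 32 = 34.
Total constituent mass: 32 × 1.0072765 + 34 × 1.008665 = 66.5274580 u
Mass defect Δm = 66.5274580 − 65.965351 = 0.5621070 u
Binding energy = Δm·c² = 0.5621070 × 931.494 MeV/u = 523.599 MeV
Dividing by A = 66 gives 7.933 MeV per nucleon.

7.933 MeV/nucleon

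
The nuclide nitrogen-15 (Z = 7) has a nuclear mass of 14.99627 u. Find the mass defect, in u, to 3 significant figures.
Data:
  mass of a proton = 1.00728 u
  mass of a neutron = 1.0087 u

Σm = 7·m_p + 8·m_n = 7.05096 + 8.0696 = 15.12056 u
Δm = 15.12056 − 14.99627 = 0.12429 u

0.124 u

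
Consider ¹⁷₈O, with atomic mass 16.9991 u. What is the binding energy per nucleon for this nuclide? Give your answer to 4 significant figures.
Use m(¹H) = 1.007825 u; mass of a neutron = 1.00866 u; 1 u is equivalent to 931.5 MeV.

Z = 8, so N = A − Z = 17 − 8 = 9.
Σm = 8·m(¹H) + 9·m_n = 8.062600 + 9.07794 = 17.140540 u
Mass defect Δm = 17.140540 − 16.9991 = 0.141440 u
Binding energy = Δm·c² = 0.141440 × 931.5 MeV/u = 131.751 MeV
BE/A = 131.751 MeV / 17 = 7.750 MeV/nucleon

7.750 MeV/nucleon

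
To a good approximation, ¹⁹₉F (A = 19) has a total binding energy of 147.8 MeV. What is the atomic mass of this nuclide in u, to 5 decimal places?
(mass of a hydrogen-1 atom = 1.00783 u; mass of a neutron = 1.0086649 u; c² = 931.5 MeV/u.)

Mass defect = 147.8 MeV / (931.5 MeV/u) = 0.1586688 u
Constituent mass = 9(1.00783) + 10(1.0086649) = 19.1571190 u
Atomic mass = 19.1571190 − 0.1586688 = 18.9984502 u ≈ 18.99845 u (to 5 decimal places)

18.99845 u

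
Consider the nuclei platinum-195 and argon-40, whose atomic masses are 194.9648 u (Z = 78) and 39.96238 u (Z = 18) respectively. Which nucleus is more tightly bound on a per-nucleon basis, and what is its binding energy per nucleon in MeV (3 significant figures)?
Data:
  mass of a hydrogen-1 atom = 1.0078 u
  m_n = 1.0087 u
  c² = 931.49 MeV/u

argon-40; 8.60 MeV/nucleon

platinum-195: Σm = 78(1.0078) + 117(1.0087) = 196.6263 u; Δm = 1.6615 u; E_B = 1547.7 MeV; E_B/A = 7.937 MeV
argon-40: Σm = 18(1.0078) + 22(1.0087) = 40.3318 u; Δm = 0.36942 u; E_B = 344.11 MeV; E_B/A = 8.603 MeV
argon-40 has the higher binding energy per nucleon, so it is the more tightly bound nucleus.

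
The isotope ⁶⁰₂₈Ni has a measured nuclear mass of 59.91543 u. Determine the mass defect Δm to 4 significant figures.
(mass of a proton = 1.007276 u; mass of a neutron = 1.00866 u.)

0.5654 u

The nucleus contains 28 protons and 60 − 28 = 32 neutrons.
Σm = 28·m_p + 32·m_n = 28.203728 + 32.27712 = 60.480848 u
Δm = 60.480848 − 59.91543 = 0.565418 u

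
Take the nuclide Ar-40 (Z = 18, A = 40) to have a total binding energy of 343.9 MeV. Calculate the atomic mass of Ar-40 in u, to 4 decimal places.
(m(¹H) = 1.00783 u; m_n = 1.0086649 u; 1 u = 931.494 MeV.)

Mass defect = 343.9 MeV / (931.494 MeV/u) = 0.369192 u
Constituent mass = 18(1.00783) + 22(1.0086649) = 40.3315678 u
Atomic mass = 40.3315678 − 0.369192 = 39.9623758 u ≈ 39.9624 u (to 4 decimal places)

39.9624 u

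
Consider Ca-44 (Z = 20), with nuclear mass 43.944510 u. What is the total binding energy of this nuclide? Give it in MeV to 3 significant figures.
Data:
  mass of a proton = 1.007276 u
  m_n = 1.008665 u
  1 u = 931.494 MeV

Mass of separated nucleons = 20(1.007276) + 24(1.008665) = 20.145520 + 24.207960 = 44.353480 u
Δm = 44.353480 − 43.944510 = 0.408970 u
Binding energy = Δm·c² = 0.408970 × 931.494 MeV/u = 380.953 MeV

381 MeV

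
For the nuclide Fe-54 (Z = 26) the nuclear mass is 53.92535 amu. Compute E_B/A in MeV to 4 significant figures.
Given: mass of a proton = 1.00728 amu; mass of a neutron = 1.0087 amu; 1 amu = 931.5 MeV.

8.755 MeV/nucleon

With 26 protons and 28 neutrons (A = 54):
Total constituent mass: 26 × 1.00728 + 28 × 1.0087 = 54.43288 amu
Δm = 54.43288 − 53.92535 = 0.50753 amu
E_B = 0.50753 × 931.5 = 472.764 MeV
Dividing by A = 54 gives 8.755 MeV per nucleon.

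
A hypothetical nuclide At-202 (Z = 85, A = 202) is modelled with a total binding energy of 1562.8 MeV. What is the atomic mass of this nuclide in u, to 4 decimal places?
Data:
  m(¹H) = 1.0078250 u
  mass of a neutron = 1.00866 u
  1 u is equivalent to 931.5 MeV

Mass defect = 1562.8 MeV / (931.5 MeV/u) = 1.677724 u
Constituent mass = 85(1.0078250) + 117(1.00866) = 203.6783450 u
Atomic mass = 203.6783450 − 1.677724 = 202.0006210 u ≈ 202.0006 u (to 4 decimal places)

202.0006 u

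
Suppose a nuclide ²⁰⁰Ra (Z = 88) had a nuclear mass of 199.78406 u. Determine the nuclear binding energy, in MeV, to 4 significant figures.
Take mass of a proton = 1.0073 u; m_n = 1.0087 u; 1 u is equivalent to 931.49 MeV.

Z = 88, so N = A − Z = 200 − 88 = 112.
Σm = 88·m_p + 112·m_n = 88.6424 + 112.9744 = 201.6168 u
Mass defect Δm = 201.6168 − 199.78406 = 1.83274 u
Converting to energy: 1.83274 u × 931.49 MeV/u = 1707.18 MeV

1707 MeV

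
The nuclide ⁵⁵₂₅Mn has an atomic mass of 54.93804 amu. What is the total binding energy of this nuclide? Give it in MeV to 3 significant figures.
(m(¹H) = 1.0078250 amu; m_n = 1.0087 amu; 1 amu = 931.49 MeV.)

483 MeV

Z = 25, so N = A − Z = 55 − 25 = 30.
Mass of separated nucleons = 25(1.0078250) + 30(1.0087) = 25.1956250 + 30.2610 = 55.4566250 amu
Mass defect Δm = 55.4566250 − 54.93804 = 0.5185850 amu
Converting to energy: 0.5185850 amu × 931.49 MeV/amu = 483.057 MeV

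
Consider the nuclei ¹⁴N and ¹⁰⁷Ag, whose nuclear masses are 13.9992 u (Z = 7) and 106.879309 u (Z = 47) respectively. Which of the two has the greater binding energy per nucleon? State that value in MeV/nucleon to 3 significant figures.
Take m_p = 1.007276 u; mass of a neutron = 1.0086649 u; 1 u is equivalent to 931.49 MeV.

¹⁴N: Σm = 7(1.007276) + 7(1.0086649) = 14.1115863 u; Δm = 0.1123863 u; E_B = 104.69 MeV; E_B/A = 7.478 MeV
¹⁰⁷Ag: Σm = 47(1.007276) + 60(1.0086649) = 107.8618660 u; Δm = 0.9825570 u; E_B = 915.24 MeV; E_B/A = 8.554 MeV
¹⁰⁷Ag has the higher binding energy per nucleon, so it is the more tightly bound nucleus.

¹⁰⁷Ag; 8.55 MeV/nucleon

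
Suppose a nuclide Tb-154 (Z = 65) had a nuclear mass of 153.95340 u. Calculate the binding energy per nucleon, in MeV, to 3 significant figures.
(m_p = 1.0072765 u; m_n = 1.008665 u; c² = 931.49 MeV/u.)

7.81 MeV/nucleon

The nucleus contains 65 protons and 154 − 65 = 89 neutrons.
Mass of separated nucleons = 65(1.0072765) + 89(1.008665) = 65.4729725 + 89.771185 = 155.2441575 u
Δm = 155.2441575 − 153.95340 = 1.2907575 u
E_B = 1.2907575 × 931.49 = 1202.33 MeV
Dividing by A = 154 gives 7.807 MeV per nucleon.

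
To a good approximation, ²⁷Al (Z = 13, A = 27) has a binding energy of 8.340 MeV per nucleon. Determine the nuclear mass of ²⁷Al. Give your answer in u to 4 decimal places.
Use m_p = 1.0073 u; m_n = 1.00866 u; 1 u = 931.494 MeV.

26.9744 u

Total binding energy = 27 × 8.340 = 225.180 MeV
Mass defect = 225.180 MeV / (931.494 MeV/u) = 0.241741 u
Constituent mass = 13(1.0073) + 14(1.00866) = 27.21614 u
Nuclear mass = 27.21614 − 0.241741 = 26.974399 u ≈ 26.9744 u (to 4 decimal places)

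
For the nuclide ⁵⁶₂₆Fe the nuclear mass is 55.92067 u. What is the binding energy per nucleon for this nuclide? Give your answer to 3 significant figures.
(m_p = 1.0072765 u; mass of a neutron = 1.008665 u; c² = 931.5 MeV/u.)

Mass of separated nucleons = 26(1.0072765) + 30(1.008665) = 26.1891890 + 30.259950 = 56.4491390 u
The mass defect is 56.4491390 − 55.92067 = 0.5284690 u.
E_B = 0.5284690 × 931.5 = 492.269 MeV
Per nucleon: 492.269 / 56 = 8.791 MeV

8.79 MeV/nucleon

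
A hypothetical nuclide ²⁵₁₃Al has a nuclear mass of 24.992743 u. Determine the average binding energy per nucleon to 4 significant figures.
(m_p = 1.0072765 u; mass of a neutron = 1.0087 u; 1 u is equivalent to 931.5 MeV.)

The nucleus contains 13 protons and 25 − 13 = 12 neutrons.
Total constituent mass: 13 × 1.0072765 + 12 × 1.0087 = 25.1989945 u
Mass defect Δm = 25.1989945 − 24.992743 = 0.2062515 u
Converting to energy: 0.2062515 u × 931.5 MeV/u = 192.123 MeV
BE/A = 192.123 MeV / 25 = 7.685 MeV/nucleon

7.685 MeV/nucleon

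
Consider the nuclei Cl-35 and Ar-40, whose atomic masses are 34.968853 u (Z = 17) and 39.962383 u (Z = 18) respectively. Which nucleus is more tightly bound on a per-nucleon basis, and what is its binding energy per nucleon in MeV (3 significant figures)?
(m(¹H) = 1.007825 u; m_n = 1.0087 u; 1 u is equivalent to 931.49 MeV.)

Cl-35: Σm = 17(1.007825) + 18(1.0087) = 35.289625 u; Δm = 0.320772 u; E_B = 298.80 MeV; E_B/A = 8.537 MeV
Ar-40: Σm = 18(1.007825) + 22(1.0087) = 40.332250 u; Δm = 0.369867 u; E_B = 344.53 MeV; E_B/A = 8.613 MeV
Ar-40 has the higher binding energy per nucleon, so it is the more tightly bound nucleus.

Ar-40; 8.61 MeV/nucleon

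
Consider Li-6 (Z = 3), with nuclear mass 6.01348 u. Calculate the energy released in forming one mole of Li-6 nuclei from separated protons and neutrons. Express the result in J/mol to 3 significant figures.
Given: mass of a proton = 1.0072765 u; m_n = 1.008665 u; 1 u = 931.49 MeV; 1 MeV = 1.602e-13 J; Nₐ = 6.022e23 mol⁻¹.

The nucleus contains 3 protons and 6 − 3 = 3 neutrons.
Total constituent mass: 3 × 1.0072765 + 3 × 1.008665 = 6.0478245 u
The mass defect is 6.0478245 − 6.01348 = 0.0343445 u.
E_B = 0.0343445 × 931.49 = 31.9916 MeV
Per nucleus in joules: 31.9916 MeV × 1.602e-13 J/MeV = 5.1251e-12 J
Per mole: 5.1251e-12 J × 6.022e23 mol⁻¹ = 3.0863e+12 J/mol

3.09e+12 J/mol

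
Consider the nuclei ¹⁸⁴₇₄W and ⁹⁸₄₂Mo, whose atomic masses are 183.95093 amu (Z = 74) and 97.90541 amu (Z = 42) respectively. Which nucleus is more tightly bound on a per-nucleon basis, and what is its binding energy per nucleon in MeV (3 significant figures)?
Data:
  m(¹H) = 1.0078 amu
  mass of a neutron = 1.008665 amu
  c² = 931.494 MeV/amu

⁹⁸₄₂Mo; 8.63 MeV/nucleon

¹⁸⁴₇₄W: Σm = 74(1.0078) + 110(1.008665) = 185.530350 amu; Δm = 1.579420 amu; E_B = 1471.2 MeV; E_B/A = 7.996 MeV
⁹⁸₄₂Mo: Σm = 42(1.0078) + 56(1.008665) = 98.812840 amu; Δm = 0.907430 amu; E_B = 845.27 MeV; E_B/A = 8.625 MeV
⁹⁸₄₂Mo has the higher binding energy per nucleon, so it is the more tightly bound nucleus.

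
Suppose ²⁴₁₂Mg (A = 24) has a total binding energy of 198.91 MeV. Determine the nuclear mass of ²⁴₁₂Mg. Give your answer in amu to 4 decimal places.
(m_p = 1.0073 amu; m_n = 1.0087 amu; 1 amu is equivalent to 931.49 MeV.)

23.9785 amu

Mass defect = 198.91 MeV / (931.49 MeV/amu) = 0.213540 amu
Constituent mass = 12(1.0073) + 12(1.0087) = 24.1920 amu
Nuclear mass = 24.1920 − 0.213540 = 23.978460 amu ≈ 23.9785 amu (to 4 decimal places)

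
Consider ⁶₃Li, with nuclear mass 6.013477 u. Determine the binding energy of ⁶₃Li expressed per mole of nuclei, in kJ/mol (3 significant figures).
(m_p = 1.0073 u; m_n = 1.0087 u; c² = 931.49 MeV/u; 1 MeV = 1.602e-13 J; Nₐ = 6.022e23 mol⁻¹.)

3.10e+09 kJ/mol

Mass of separated nucleons = 3(1.0073) + 3(1.0087) = 3.0219 + 3.0261 = 6.0480 u
Mass defect Δm = 6.0480 − 6.013477 = 0.034523 u
E_B = 0.034523 × 931.49 = 32.1578 MeV
Per nucleus in joules: 32.1578 MeV × 1.602e-13 J/MeV = 5.1517e-12 J
Per mole: 5.1517e-12 J × 6.022e23 mol⁻¹ = 3.1024e+12 J/mol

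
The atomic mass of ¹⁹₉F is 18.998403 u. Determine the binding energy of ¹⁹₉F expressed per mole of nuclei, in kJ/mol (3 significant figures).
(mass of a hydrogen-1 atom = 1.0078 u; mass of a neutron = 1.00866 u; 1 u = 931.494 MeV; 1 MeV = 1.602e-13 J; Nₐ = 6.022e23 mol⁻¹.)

1.42e+10 kJ/mol

The nucleus contains 9 protons and 19 − 9 = 10 neutrons.
Total constituent mass: 9 × 1.0078 + 10 × 1.00866 = 19.15680 u
The mass defect is 19.15680 − 18.998403 = 0.158397 u.
E_B = 0.158397 × 931.494 = 147.546 MeV
Per nucleus in joules: 147.546 MeV × 1.602e-13 J/MeV = 2.3637e-11 J
Per mole: 2.3637e-11 J × 6.022e23 mol⁻¹ = 1.4234e+13 J/mol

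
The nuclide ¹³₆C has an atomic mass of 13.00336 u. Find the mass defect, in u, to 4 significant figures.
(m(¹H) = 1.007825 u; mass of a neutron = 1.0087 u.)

Mass of separated nucleons = 6(1.007825) + 7(1.0087) = 6.046950 + 7.0609 = 13.107850 u
Δm = 13.107850 − 13.00336 = 0.104490 u

0.1045 u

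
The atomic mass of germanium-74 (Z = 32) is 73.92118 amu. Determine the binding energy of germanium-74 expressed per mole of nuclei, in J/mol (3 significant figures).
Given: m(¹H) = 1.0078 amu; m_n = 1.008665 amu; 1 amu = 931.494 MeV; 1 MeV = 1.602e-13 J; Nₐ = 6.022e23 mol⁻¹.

Mass of separated nucleons = 32(1.0078) + 42(1.008665) = 32.2496 + 42.363930 = 74.613530 amu
Mass defect Δm = 74.613530 − 73.92118 = 0.692350 amu
Converting to energy: 0.692350 amu × 931.494 MeV/amu = 644.920 MeV
Per nucleus in joules: 644.920 MeV × 1.602e-13 J/MeV = 1.0332e-10 J
Per mole: 1.0332e-10 J × 6.022e23 mol⁻¹ = 6.2219e+13 J/mol

6.22e+13 J/mol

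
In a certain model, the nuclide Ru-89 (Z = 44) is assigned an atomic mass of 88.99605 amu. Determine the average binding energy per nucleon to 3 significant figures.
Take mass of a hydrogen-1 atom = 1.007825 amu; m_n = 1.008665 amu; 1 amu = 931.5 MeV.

Σm = 44·m(¹H) + 45·m_n = 44.344300 + 45.389925 = 89.734225 amu
Mass defect Δm = 89.734225 − 88.99605 = 0.738175 amu
Converting to energy: 0.738175 amu × 931.5 MeV/amu = 687.610 MeV
Dividing by A = 89 gives 7.726 MeV per nucleon.

7.73 MeV/nucleon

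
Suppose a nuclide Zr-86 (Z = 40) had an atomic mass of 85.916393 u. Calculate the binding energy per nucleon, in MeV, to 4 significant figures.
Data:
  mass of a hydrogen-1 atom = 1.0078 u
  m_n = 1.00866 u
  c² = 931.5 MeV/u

8.600 MeV/nucleon

With 40 protons and 46 neutrons (A = 86):
Σm = 40·m(¹H) + 46·m_n = 40.3120 + 46.39836 = 86.71036 u
The mass defect is 86.71036 − 85.916393 = 0.793967 u.
E_B = 0.793967 × 931.5 = 739.580 MeV
Dividing by A = 86 gives 8.600 MeV per nucleon.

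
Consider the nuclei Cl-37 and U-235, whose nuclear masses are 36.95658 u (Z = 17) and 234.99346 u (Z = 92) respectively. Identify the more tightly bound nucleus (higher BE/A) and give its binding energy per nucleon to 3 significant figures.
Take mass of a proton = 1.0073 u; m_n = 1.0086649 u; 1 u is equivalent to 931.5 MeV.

Cl-37; 8.58 MeV/nucleon

Cl-37: Σm = 17(1.0073) + 20(1.0086649) = 37.2973980 u; Δm = 0.3408180 u; E_B = 317.47 MeV; E_B/A = 8.580 MeV
U-235: Σm = 92(1.0073) + 143(1.0086649) = 236.9106807 u; Δm = 1.9172207 u; E_B = 1785.9 MeV; E_B/A = 7.600 MeV
Cl-37 has the higher binding energy per nucleon, so it is the more tightly bound nucleus.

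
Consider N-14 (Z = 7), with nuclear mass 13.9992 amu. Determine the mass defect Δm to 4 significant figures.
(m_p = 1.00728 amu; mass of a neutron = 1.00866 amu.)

0.1124 amu

Mass of separated nucleons = 7(1.00728) + 7(1.00866) = 7.05096 + 7.06062 = 14.11158 amu
Δm = 14.11158 − 13.9992 = 0.11238 amu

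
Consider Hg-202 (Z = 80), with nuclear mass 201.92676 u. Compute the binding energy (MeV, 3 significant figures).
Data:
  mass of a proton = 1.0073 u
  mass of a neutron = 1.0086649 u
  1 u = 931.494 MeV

Total constituent mass: 80 × 1.0073 + 122 × 1.0086649 = 203.6411178 u
The mass defect is 203.6411178 − 201.92676 = 1.7143578 u.
Converting to energy: 1.7143578 u × 931.494 MeV/u = 1596.91 MeV

1600 MeV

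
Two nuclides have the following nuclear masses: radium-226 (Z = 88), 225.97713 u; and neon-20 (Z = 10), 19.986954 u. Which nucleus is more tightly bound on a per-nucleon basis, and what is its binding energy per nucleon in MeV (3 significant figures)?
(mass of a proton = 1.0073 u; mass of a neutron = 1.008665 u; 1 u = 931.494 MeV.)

neon-20; 8.04 MeV/nucleon

radium-226: Σm = 88(1.0073) + 138(1.008665) = 227.838170 u; Δm = 1.861040 u; E_B = 1733.55 MeV; E_B/A = 7.671 MeV
neon-20: Σm = 10(1.0073) + 10(1.008665) = 20.159650 u; Δm = 0.172696 u; E_B = 160.865 MeV; E_B/A = 8.043 MeV
neon-20 has the higher binding energy per nucleon, so it is the more tightly bound nucleus.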